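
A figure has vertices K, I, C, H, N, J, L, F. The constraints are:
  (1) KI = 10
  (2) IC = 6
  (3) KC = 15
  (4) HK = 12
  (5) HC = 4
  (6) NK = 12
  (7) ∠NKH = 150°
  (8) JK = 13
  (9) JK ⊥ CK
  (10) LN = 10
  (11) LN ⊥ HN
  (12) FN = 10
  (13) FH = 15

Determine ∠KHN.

Step 1: By the law of cosines on triangle HKN: HN² = 12² + 12² − 2·12·12·cos(150°) = 537.42, so HN ≈ 23.18.
Step 2: By the inverse law of cosines on triangle KHN: cos(∠KHN) = (12² + 23.18² − 12²) / (2·12·23.18) = 537.42/556.37 = 0.9659, so ∠KHN = 15°.

Therefore, the measure of angle ∠KHN = 15°.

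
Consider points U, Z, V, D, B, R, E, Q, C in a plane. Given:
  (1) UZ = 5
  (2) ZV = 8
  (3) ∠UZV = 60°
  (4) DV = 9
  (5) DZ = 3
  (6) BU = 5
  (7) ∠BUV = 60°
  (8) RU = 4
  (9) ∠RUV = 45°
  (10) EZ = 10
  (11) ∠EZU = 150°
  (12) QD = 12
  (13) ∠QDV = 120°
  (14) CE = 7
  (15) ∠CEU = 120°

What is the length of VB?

Step 1: By the law of cosines on triangle UZV: UV² = 5² + 8² − 2·5·8·cos(60°) = 49, so UV = 7.
Step 2: By the law of cosines on triangle VUB: VB² = 7² + 5² − 2·7·5·cos(60°) = 39, so VB = √39.

Therefore, the length of VB = √39.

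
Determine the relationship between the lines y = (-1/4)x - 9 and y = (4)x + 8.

Slope of line 1: m1 = -1/4
Slope of line 2: m2 = 4
m1 * m2 = (-1/4) * (4) = -1 = -1, so the lines are perpendicular.

Perpendicular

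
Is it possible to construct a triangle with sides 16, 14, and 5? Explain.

Sort the sides: 5, 14, 16.
It suffices to check that the sum of the two smallest exceeds the largest:
5 + 14 = 19 > 16. ✓
Yes, a valid triangle can be formed.

Yes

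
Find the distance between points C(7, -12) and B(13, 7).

d = sqrt((13 - 7)^2 + (7 - -12)^2)
d = sqrt(6^2 + 19^2)
d = sqrt(36 + 361)
d = sqrt(397)

sqrt(397)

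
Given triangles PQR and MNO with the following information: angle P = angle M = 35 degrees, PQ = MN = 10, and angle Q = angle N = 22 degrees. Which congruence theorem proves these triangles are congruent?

The given information provides:
angle P = angle M = 35 degrees, PQ = MN = 10, and angle Q = angle N = 22 degrees
This matches the ASA congruence theorem.
Two pairs of corresponding angles and the included side are equal (Angle-Side-Angle).

ASA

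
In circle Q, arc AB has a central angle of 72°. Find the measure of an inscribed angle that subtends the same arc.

An inscribed angle intercepts an arc from a point on the circle, while the central angle intercepts the same arc from the center.
The inscribed angle is always half the central angle: 72° / 2 = 36°.

36°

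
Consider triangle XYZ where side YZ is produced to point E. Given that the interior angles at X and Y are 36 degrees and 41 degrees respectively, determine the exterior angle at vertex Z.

Exterior angle = 36 + 41 = 77 degrees (exterior angle theorem).

77 degrees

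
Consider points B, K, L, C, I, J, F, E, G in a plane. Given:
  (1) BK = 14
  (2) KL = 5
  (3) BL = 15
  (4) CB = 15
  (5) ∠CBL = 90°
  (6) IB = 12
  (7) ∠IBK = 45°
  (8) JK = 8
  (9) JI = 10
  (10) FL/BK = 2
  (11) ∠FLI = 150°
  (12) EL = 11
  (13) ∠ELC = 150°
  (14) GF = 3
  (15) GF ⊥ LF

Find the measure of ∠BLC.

Step 1: By the law of cosines on triangle LBC: LC² = 15² + 15² − 2·15·15·cos(90°) = 450, so LC = 15·√2.
Step 2: By the inverse law of cosines on triangle BLC: cos(∠BLC) = (15² + (15·√2)² − 15²) / (2·15·15·√2) = 450/636.4 = 0.7071, so ∠BLC = 45°.

Therefore, the measure of angle ∠BLC = 45°.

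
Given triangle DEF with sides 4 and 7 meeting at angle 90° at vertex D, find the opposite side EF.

Since angle D = 90°, this is a right triangle and the law of cosines reduces to the Pythagorean theorem.
EF^2 = 4^2 + 7^2 = 65
EF = sqrt(65)

sqrt(65)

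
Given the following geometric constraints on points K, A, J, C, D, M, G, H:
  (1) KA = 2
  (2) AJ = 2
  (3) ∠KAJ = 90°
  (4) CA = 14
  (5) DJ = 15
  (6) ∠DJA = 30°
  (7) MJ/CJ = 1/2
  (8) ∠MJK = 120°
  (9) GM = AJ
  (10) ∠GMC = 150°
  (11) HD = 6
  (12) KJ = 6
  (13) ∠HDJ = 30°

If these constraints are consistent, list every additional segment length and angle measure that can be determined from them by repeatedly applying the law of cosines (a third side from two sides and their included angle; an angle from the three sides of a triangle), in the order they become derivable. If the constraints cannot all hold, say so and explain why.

These constraints are not satisfiable: (1), (2) and (3) already determine KJ: by the law of cosines KJ² = 2² + 2² − 2·2·2·cos(90°) = 8, so KJ = 2·√2, which contradicts (12) KJ = 6. No planar figure meets all of them, so nothing further can be derived.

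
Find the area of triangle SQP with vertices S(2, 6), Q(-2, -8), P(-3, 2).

Using the Shoelace formula for a triangle:
Area = (1/2)|x0(y1 - y2) + x1(y2 - y0) + x2(y0 - y1)|
Area = (1/2)|2(-8 - 2) + -2(2 - 6) + -3(6 - -8)|
Area = (1/2)|-20 + 8 + -42|
Area = (1/2)|-54|
Area = (1/2)(54)
Area = 27

27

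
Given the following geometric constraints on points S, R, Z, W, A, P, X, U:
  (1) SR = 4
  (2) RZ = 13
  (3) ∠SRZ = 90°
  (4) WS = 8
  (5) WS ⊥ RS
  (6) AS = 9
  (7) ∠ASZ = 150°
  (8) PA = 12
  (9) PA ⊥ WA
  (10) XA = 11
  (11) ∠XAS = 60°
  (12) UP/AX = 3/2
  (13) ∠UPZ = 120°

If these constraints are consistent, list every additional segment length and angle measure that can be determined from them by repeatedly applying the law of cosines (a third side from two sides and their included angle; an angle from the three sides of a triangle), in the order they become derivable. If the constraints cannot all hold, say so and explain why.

The constraints are consistent. Derivable facts, in order:
After 1 step:
- RW = 4·√5
- SX = √103
- SZ = √185
After 2 steps:
- ZA ≈ 21.86
- ∠ASX = 69.83°
- ∠AXS = 50.17°
- ∠RSZ = 72.9°
- ∠RWS = 26.57°
- ∠RZS = 17.1°
- ∠SRW = 63.43°
After 3 steps:
- ∠AZS = 11.88°
- ∠SAZ = 18.12°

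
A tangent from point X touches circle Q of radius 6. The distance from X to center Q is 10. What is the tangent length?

The tangent, radius, and line from the external point to the center form a right triangle.
The right angle is where the tangent meets the radius.
By the Pythagorean theorem: tangent² + 6² = 10²
tangent² = 100 - 36 = 64
tangent = 8

8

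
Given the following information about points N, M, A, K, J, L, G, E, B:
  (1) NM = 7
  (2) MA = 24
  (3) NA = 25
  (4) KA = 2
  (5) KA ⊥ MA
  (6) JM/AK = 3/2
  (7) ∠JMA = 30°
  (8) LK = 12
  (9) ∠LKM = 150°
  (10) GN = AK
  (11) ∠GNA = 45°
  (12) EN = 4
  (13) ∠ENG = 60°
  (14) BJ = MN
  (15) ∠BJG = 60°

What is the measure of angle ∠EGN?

From the given relations: GN = AK = 2.
Step 1: By the law of cosines on triangle GNE: GE² = 2² + 4² − 2·2·4·cos(60°) = 12, so GE = 2·√3.
Step 2: By the inverse law of cosines on triangle EGN: cos(∠EGN) = ((2·√3)² + 2² − 4²) / (2·2·√3·2) = 0/13.86 = 0, so ∠EGN = 90°.

Therefore, the measure of angle ∠EGN = 90°.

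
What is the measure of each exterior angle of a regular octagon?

Each exterior angle of a regular n-gon is 360 / n.
For n = 8: 360 / 8 = 45 degrees.

45 degrees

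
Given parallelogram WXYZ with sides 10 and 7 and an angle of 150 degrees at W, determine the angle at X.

In a parallelogram, consecutive angles are supplementary (sum to 180°).
angle X = 180 - angle W
angle X = 180 - 150
angle X = 30 degrees

30 degrees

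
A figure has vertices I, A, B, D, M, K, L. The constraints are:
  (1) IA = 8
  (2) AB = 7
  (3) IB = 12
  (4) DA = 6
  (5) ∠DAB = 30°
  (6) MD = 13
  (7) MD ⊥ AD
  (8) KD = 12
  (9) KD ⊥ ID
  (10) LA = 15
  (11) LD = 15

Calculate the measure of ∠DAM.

Step 1: By the law of cosines on triangle ADM: AM² = 6² + 13² − 2·6·13·cos(90°) = 205, so AM ≈ 14.32.
Step 2: By the inverse law of cosines on triangle DAM: cos(∠DAM) = (6² + 14.32² − 13²) / (2·6·14.32) = 72/171.81 = 0.4191, so ∠DAM = 65.22°.

Therefore, the measure of angle ∠DAM = 65.22°.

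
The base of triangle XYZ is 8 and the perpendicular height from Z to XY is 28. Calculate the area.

A triangle's area is half the area of a rectangle with the same base and height.
Area = (1/2) * 8 * 28 = 112.

112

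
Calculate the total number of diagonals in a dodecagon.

Each of the 12 vertices connects to 9 non-adjacent vertices via diagonals.
Total connections = 12 × 9 = 108, but each diagonal is counted twice.
Number of diagonals = 108 / 2 = 54.

54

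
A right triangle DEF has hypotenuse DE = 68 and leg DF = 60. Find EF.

By the Pythagorean theorem: EF^2 = DE^2 - DF^2
EF^2 = 68^2 - 60^2 = 4624 - 3600 = 1024
EF = sqrt(1024) = 32

32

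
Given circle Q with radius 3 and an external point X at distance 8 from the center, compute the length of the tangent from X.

The tangent, radius, and line from the external point to the center form a right triangle.
The right angle is where the tangent meets the radius.
By the Pythagorean theorem: tangent² + 3² = 8²
tangent² = 64 - 9 = 55
tangent = sqrt(55)

sqrt(55)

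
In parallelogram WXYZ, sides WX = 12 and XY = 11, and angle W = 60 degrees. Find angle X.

Consecutive angles are supplementary: angle X = 180 - 60 = 120 degrees.

120 degrees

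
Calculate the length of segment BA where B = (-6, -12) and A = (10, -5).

d = sqrt((10 - -6)^2 + (-5 - -12)^2)
d = sqrt(16^2 + 7^2)
d = sqrt(256 + 49)
d = sqrt(305)

sqrt(305)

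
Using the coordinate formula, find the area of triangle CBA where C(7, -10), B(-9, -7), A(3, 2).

The Shoelace formula computes the area from vertex coordinates by summing cross products.
For vertices (7,-10), (-9,-7), (3,2):
Signed sum = 7*-7 - -9*-10 + -9*2 - 3*-7 + 3*-10 - 7*2
= -139 + 3 + -44 = -180
Area = (1/2)|-180| = 90.

90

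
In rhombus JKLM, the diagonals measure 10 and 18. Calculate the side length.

In a rhombus, the diagonals bisect each other perpendicularly, creating four congruent right triangles.
Each triangle has legs 5 (half of 10) and 9 (half of 18).
The hypotenuse of each right triangle is a side of the rhombus:
side = sqrt(5^2 + 9^2) = sqrt(106)

sqrt(106)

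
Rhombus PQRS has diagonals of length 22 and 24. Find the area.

The diagonals of a rhombus divide it into four right triangles.
Each triangle has legs 22/ 2 = 11 and 24/2 = 12, so each has area (1/2)*11*12 = 66.
Four such triangles give total area = (d1 * d2) / 2 = 264.

264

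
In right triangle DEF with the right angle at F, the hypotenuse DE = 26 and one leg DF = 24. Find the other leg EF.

EF = sqrt(26^2 - 24^2) = sqrt(100) = 10

10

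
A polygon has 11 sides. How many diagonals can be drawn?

The number of diagonals in an n-gon is n(n - 3)/2.
For n = 11: 11(11 - 3)/2 = 11 × 8 / 2 = 44.

44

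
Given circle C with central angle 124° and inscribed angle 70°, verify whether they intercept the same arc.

By the inscribed angle theorem, the inscribed angle for a central angle of 124° should be 124° / 2 = 62°.
The given inscribed angle is 70°, which does not equal 62°.
Therefore, no, they do not correspond to the same arc.

No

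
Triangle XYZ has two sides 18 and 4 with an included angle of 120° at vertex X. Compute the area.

When two sides and the included angle are known, the area formula is (1/2)ab sin(C).
The height from one side to the opposite vertex is 4 sin(120°) = 2*sqrt(3).
Area = (1/2) * 18 * 2*sqrt(3) = 18*sqrt(3).

18*sqrt(3)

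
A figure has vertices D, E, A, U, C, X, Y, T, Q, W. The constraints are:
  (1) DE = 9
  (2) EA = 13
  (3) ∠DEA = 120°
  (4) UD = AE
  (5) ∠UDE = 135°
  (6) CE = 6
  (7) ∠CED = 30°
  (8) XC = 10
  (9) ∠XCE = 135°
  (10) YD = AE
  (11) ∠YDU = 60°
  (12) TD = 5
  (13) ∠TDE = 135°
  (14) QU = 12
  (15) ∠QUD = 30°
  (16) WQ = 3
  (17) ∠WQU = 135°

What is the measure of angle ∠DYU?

From the given relations: YD = AE = 13; UD = AE = 13.
Step 1: By the law of cosines on triangle YDU: YU² = 13² + 13² − 2·13·13·cos(60°) = 169, so YU = 13.
Step 2: By the inverse law of cosines on triangle DYU: cos(∠DYU) = (13² + 13² − 13²) / (2·13·13) = 169/338 = 0.5, so ∠DYU = 60°.

Therefore, the measure of angle ∠DYU = 60°.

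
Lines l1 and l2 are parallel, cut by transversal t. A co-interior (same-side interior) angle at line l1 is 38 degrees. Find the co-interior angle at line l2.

Co-interior angles sum to 180: 180 - 38 = 142 degrees.

142 degrees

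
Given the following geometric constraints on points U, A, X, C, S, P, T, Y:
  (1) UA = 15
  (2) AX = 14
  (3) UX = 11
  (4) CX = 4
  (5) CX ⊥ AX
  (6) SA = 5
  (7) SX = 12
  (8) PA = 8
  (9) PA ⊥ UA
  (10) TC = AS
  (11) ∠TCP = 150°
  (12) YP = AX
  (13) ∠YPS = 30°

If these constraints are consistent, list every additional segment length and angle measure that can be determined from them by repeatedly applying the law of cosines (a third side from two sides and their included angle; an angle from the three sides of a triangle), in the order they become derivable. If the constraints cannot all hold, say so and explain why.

The constraints are consistent. Derivable facts, in order:
After 1 step:
- AC = 2·√53
- UP = 17
- ∠ASX = 103°
- ∠AUX = 62.96°
- ∠AXS = 20.36°
- ∠AXU = 72.62°
- ∠SAX = 56.63°
- ∠UAX = 44.42°
After 2 steps:
- ∠ACX = 74.05°
- ∠APU = 61.93°
- ∠AUP = 28.07°
- ∠CAX = 15.95°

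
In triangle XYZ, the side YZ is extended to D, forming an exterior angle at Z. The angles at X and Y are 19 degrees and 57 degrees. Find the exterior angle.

The interior angle at Z is 180 - 19 - 57 = 104 degrees.
The exterior angle and interior angle at Z are supplementary:
Exterior angle = 180 - 104 = 76 degrees.

76 degrees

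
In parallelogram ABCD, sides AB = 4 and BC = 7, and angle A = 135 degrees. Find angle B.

In a parallelogram, consecutive angles are supplementary (sum to 180°).
angle B = 180 - angle A
angle B = 180 - 135
angle B = 45 degrees

45 degrees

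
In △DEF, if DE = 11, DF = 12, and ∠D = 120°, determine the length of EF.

When two sides and the included angle are known, the law of cosines gives the third side.
c^2 = a^2 + b^2 - 2ab cos(C) generalizes the Pythagorean theorem to non-right triangles.
Here: EF^2 = 121 + 144 - 264*(-1/2) = 397
EF = sqrt(397)

sqrt(397)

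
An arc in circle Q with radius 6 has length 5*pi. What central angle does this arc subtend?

θ = 360 × 5*pi / (2π × 6) = 150° (rearranging arc length formula).

150°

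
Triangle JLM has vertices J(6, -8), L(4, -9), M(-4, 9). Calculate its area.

Shoelace: Area = (1/2)|6(-9-9) + 4(9--8) + -4(-8--9)| = (1/2)(44) = 22

22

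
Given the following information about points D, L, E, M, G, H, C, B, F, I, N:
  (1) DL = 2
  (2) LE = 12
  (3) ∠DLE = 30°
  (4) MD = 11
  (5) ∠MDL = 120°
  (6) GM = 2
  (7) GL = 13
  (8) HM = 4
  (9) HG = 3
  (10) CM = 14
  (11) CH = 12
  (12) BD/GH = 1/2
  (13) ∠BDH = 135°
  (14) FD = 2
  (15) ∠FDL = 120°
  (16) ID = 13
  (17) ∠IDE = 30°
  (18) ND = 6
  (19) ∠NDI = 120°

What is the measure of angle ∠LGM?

Step 1: By the law of cosines on triangle LDM: LM² = 2² + 11² − 2·2·11·cos(120°) = 147, so LM = 7·√3.
Step 2: By the inverse law of cosines on triangle LGM: cos(∠LGM) = (13² + 2² − (7·√3)²) / (2·13·2) = 26/52 = 0.5, so ∠LGM = 60°.

Therefore, the measure of angle ∠LGM = 60°.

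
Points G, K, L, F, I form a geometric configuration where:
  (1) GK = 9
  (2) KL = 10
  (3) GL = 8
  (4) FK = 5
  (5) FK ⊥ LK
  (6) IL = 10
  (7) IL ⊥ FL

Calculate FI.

Step 1: By the law of cosines on triangle LKF: LF² = 10² + 5² − 2·10·5·cos(90°) = 125, so LF = 5·√5.
Step 2: By the law of cosines on triangle FLI: FI² = (5·√5)² + 10² − 2·5·√5·10·cos(90°) = 225, so FI = 15.

Therefore, the length of FI = 15.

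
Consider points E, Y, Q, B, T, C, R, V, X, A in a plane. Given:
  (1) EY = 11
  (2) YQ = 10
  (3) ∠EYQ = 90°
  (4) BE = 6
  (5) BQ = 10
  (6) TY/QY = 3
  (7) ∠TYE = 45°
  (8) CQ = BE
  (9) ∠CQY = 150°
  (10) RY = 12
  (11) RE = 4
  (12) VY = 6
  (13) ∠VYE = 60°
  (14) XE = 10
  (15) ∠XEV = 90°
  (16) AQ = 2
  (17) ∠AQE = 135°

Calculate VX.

Step 1: By the law of cosines on triangle EYV: EV² = 11² + 6² − 2·11·6·cos(60°) = 91, so EV = √91.
Step 2: By the law of cosines on triangle VEX: VX² = √91² + 10² − 2·√91·10·cos(90°) = 191, so VX = √191.

Therefore, the length of VX = √191.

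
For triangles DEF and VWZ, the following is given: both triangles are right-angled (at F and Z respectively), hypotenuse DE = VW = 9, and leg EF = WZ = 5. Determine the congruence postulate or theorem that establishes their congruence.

The given information provides:
both triangles are right-angled (at F and Z respectively), hypotenuse DE = VW = 9, and leg EF = WZ = 5
This matches the HL congruence theorem.
The hypotenuse and one leg of two right triangles are equal (Hypotenuse-Leg).

HL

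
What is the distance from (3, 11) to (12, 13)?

d = sqrt((12 - 3)^2 + (13 - 11)^2)
d = sqrt(9^2 + 2^2)
d = sqrt(81 + 4)
d = sqrt(85)

sqrt(85)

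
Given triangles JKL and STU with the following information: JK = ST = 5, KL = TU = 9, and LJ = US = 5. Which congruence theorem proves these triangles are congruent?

The given information provides:
JK = ST = 5, KL = TU = 9, and LJ = US = 5
This matches the SSS congruence theorem.
All three pairs of corresponding sides are equal (Side-Side-Side).

SSS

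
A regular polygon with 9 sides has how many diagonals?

Total line segments between 9 vertices = C(9,2) = 36.
Subtract the 9 sides: 36 - 9 = 27 diagonals.

27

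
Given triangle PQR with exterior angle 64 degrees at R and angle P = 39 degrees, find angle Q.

angle Q = 64 - 39 = 25 degrees (exterior angle theorem).

25 degrees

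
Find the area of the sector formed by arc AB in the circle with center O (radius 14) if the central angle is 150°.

Sector area = πr² × θ/360
= π × 14² × 5/12
= π × 196 × 5/12
= 245*pi/3

245*pi/3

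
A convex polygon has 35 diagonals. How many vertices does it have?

Using d = n(n - 3)/2, we solve 35 = n(n - 3)/2.
So n(n - 3) = 70.
Testing n = 10: 10 * 7 = 70 = 70. Correct.
The polygon has 10 sides.

10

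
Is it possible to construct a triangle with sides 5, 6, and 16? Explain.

The longest side is 16. The other two sides sum to 5 + 6 = 11.
Since 11 ≤ 16, the two shorter sides cannot reach around to close the triangle.

No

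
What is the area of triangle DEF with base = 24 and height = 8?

A triangle's area is half the area of a rectangle with the same base and height.
Area = (1/2) * 24 * 8 = 96.

96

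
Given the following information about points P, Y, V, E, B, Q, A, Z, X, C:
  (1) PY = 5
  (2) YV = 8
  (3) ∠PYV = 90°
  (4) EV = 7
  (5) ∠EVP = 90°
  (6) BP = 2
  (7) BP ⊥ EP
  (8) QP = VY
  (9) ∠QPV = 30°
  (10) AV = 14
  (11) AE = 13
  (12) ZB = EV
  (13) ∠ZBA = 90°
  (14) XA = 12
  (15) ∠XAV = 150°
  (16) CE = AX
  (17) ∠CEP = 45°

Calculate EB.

Step 1: By the law of cosines on triangle VYP: VP² = 8² + 5² − 2·8·5·cos(90°) = 89, so VP = √89.
Step 2: By the law of cosines on triangle EVP: EP² = 7² + √89² − 2·7·√89·cos(90°) = 138, so EP = √138.
Step 3: By the law of cosines on triangle EPB: EB² = √138² + 2² − 2·√138·2·cos(90°) = 142, so EB = √142.

Therefore, the length of EB = √142.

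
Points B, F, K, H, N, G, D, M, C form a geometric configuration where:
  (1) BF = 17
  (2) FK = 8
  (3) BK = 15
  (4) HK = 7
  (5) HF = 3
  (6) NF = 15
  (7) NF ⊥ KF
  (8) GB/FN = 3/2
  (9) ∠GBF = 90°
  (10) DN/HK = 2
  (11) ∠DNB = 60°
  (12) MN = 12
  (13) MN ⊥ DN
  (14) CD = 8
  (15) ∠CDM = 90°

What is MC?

From the given relations: DN = 2·HK = 2·7 = 14.
Step 1: By the law of cosines on triangle DNM: DM² = 14² + 12² − 2·14·12·cos(90°) = 340, so DM = 2·√85.
Step 2: By the law of cosines on triangle MDC: MC² = (2·√85)² + 8² − 2·2·√85·8·cos(90°) = 404, so MC = 2·√101.

Therefore, the length of MC = 2·√101.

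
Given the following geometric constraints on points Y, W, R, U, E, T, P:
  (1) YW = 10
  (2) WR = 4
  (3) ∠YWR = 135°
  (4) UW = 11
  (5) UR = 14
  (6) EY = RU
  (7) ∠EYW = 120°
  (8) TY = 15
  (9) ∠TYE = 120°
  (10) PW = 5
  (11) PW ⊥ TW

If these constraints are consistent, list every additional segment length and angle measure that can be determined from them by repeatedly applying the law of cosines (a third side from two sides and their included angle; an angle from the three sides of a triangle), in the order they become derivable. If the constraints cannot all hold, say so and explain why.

The constraints are consistent. Derivable facts, in order:
After 1 step:
- ET ≈ 25.12
- WE = 2·√109
- YR ≈ 13.14
- ∠RUW = 12.24°
- ∠RWU = 132.1°
- ∠URW = 35.66°
After 2 steps:
- ∠ETY = 28.86°
- ∠EWY = 35.5°
- ∠RYW = 12.43°
- ∠TEY = 31.14°
- ∠WEY = 24.5°
- ∠WRY = 32.57°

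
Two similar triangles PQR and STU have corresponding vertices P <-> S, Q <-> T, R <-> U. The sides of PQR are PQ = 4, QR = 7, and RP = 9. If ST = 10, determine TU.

Similar triangles have proportional sides. Setting up the proportion:
ST / PQ = TU / QR
10 / 4 = TU / 7
TU = 7 * 10 / 4 = 35/2.

35/2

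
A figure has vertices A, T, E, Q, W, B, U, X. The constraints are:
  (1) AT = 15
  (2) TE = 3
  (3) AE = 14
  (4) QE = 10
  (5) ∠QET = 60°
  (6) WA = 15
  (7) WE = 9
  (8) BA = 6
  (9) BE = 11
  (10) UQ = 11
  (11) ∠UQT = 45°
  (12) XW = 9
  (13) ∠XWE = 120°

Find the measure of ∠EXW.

Step 1: By the law of cosines on triangle XWE: XE² = 9² + 9² − 2·9·9·cos(120°) = 243, so XE = 9·√3.
Step 2: By the inverse law of cosines on triangle EXW: cos(∠EXW) = ((9·√3)² + 9² − 9²) / (2·9·√3·9) = 243/280.59 = 0.866, so ∠EXW = 30°.

Therefore, the measure of angle ∠EXW = 30°.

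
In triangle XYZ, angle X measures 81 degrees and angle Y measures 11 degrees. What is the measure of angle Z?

By the triangle angle sum property, the three interior angles of any triangle add up to 180°.
We know angle X = 81° and angle Y = 11°, so their sum is 92°.
Therefore angle Z = 180° - 92° = 88°.

88 degrees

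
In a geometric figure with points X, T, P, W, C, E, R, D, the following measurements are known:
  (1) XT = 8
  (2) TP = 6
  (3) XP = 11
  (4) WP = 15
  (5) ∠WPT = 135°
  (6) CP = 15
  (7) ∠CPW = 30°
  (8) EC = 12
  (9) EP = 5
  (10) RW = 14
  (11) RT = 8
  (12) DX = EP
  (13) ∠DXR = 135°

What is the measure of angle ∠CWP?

Step 1: By the law of cosines on triangle WPC: WC² = 15² + 15² − 2·15·15·cos(30°) = 60.29, so WC ≈ 7.76.
Step 2: By the inverse law of cosines on triangle CWP: cos(∠CWP) = (7.76² + 15² − 15²) / (2·7.76·15) = 60.29/232.94 = 0.2588, so ∠CWP = 75°.

Therefore, the measure of angle ∠CWP = 75°.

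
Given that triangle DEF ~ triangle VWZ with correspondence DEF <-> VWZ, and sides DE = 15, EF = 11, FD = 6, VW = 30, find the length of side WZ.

Similar triangles have proportional sides. Setting up the proportion:
VW / DE = WZ / EF
30 / 15 = WZ / 11
WZ = 11 * 30 / 15 = 22.

22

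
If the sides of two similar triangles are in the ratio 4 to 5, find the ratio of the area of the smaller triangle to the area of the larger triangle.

Area ratio = (side ratio)^2 = (4/5)^2 = 16:25.

16:25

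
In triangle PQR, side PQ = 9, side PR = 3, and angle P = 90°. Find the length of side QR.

Since angle P = 90°, this is a right triangle and the law of cosines reduces to the Pythagorean theorem.
QR^2 = 9^2 + 3^2 = 90
QR = 3*sqrt(10)

3*sqrt(10)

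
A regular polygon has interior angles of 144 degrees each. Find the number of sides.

The exterior angle is the supplement of the interior angle: 180 - 144 = 36 degrees.
Since the exterior angles of any convex polygon sum to 360 degrees, the number of sides is 360 / 36 = 10.

10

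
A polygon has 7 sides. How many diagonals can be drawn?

Total line segments between 7 vertices = C(7,2) = 21.
Subtract the 7 sides: 21 - 7 = 14 diagonals.

14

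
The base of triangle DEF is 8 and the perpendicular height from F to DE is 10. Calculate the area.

A triangle's area is half the area of a rectangle with the same base and height.
Area = (1/2) * 8 * 10 = 40.

40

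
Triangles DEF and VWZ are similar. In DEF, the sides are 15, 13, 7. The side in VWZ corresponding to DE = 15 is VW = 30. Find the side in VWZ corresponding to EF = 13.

Similar triangles have proportional sides. Setting up the proportion:
VW / DE = WZ / EF
30 / 15 = WZ / 13
WZ = 13 * 30 / 15 = 26.

26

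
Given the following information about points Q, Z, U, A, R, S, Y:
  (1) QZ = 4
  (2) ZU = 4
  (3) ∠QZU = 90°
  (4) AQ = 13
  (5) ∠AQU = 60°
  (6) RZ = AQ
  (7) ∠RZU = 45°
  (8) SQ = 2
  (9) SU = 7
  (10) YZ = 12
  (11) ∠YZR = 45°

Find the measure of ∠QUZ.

Step 1: By the law of cosines on triangle UZQ: UQ² = 4² + 4² − 2·4·4·cos(90°) = 32, so UQ = 4·√2.
Step 2: By the inverse law of cosines on triangle QUZ: cos(∠QUZ) = ((4·√2)² + 4² − 4²) / (2·4·√2·4) = 32/45.25 = 0.7071, so ∠QUZ = 45°.

Therefore, the measure of angle ∠QUZ = 45°.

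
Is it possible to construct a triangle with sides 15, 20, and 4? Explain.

Check the triangle inequality: 15 + 4 = 19 ≤ 20.
Since the sum of two sides does not exceed the third, no triangle can be formed.

No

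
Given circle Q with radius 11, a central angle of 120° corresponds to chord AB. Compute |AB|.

Drop a perpendicular from the center to the chord, bisecting both the chord and the central angle.
Each half-chord = r sin(θ/2) = 11 sin(60°).
The full chord = 2 × 11 × sin(60°) = 11*sqrt(3).

11*sqrt(3)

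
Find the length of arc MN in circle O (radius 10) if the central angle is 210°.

Arc length = 2π(10)(7/12) = 35*pi/3

35*pi/3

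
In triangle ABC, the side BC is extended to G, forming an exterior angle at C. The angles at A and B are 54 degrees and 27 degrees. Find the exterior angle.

Exterior angle = 54 + 27 = 81 degrees (exterior angle theorem).

81 degrees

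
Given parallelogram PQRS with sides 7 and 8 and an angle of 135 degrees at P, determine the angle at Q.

In a parallelogram, consecutive angles are supplementary (sum to 180°).
angle Q = 180 - angle P
angle Q = 180 - 135
angle Q = 45 degrees

45 degrees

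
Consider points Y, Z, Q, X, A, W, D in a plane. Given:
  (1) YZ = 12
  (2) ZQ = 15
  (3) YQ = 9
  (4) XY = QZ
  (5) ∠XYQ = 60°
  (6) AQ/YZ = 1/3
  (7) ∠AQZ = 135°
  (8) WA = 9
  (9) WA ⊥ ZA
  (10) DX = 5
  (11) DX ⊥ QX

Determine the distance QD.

From the given relations: XY = QZ = 15.
Step 1: By the law of cosines on triangle XYQ: XQ² = 15² + 9² − 2·15·9·cos(60°) = 171, so XQ = 3·√19.
Step 2: By the law of cosines on triangle QXD: QD² = (3·√19)² + 5² − 2·3·√19·5·cos(90°) = 196, so QD = 14.

Therefore, the length of QD = 14.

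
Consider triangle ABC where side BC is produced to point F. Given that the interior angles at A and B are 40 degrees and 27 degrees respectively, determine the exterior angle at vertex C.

By the exterior angle theorem, an exterior angle of a triangle equals the sum of the two remote interior angles.
Exterior angle = angle A + angle B
Exterior angle = 40 + 27 = 67 degrees

67 degrees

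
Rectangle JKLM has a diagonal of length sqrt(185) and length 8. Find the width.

The diagonal of a rectangle forms a right triangle with the two sides.
Rearranging the Pythagorean theorem: missing side = sqrt(d^2 - known^2).
= sqrt(185 - 64) = sqrt(121) = 11.

11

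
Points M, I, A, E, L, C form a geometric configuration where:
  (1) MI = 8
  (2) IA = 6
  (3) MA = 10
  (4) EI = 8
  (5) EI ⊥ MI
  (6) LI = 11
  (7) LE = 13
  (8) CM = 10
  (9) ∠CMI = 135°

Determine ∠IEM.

Step 1: By the law of cosines on triangle EIM: EM² = 8² + 8² − 2·8·8·cos(90°) = 128, so EM = 8·√2.
Step 2: By the inverse law of cosines on triangle IEM: cos(∠IEM) = (8² + (8·√2)² − 8²) / (2·8·8·√2) = 128/181.02 = 0.7071, so ∠IEM = 45°.

Therefore, the measure of angle ∠IEM = 45°.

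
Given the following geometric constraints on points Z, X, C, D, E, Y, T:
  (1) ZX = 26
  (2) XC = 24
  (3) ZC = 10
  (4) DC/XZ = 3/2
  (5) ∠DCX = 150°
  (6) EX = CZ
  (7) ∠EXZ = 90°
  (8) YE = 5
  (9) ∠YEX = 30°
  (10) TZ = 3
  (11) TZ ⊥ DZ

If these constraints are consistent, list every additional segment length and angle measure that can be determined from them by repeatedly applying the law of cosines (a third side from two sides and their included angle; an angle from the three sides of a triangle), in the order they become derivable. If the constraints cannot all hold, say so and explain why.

The constraints are consistent. Derivable facts, in order:
After 1 step:
- XD ≈ 60.98
- XY ≈ 6.2
- ZE = 2·√194
- ∠CXZ = 22.62°
- ∠CZX = 67.38°
- ∠XCZ = 90°
After 2 steps:
- ∠CDX = 11.35°
- ∠CXD = 18.65°
- ∠EXY = 23.79°
- ∠EYX = 126.21°
- ∠EZX = 21.04°
- ∠XEZ = 68.96°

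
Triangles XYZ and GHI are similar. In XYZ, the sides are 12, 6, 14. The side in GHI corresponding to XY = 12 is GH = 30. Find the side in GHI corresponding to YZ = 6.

k = 30/12 = 5/2. HI = 5/2 * 6 = 15.

15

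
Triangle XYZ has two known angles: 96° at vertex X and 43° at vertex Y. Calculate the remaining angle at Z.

angle Z = 180 - 96 - 43 = 41 degrees.

41 degrees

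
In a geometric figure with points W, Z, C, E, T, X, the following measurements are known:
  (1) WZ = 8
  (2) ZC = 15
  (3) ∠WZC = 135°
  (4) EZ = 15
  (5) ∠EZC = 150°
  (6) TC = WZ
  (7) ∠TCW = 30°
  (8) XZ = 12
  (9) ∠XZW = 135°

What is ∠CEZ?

Step 1: By the law of cosines on triangle EZC: EC² = 15² + 15² − 2·15·15·cos(150°) = 839.71, so EC ≈ 28.98.
Step 2: By the inverse law of cosines on triangle CEZ: cos(∠CEZ) = (28.98² + 15² − 15²) / (2·28.98·15) = 839.71/869.33 = 0.9659, so ∠CEZ = 15°.

Therefore, the measure of angle ∠CEZ = 15°.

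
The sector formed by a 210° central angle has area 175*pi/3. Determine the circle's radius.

The sector covers 210°/360° = 7/12 of the full circle.
Full circle area = 175*pi/3 / 7/12 = 100*pi.
Since full area = πr², we get r² = 100*pi/π = 100, so r = 10.

10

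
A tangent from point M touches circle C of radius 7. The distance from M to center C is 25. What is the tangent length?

The tangent, radius, and line from the external point to the center form a right triangle.
The right angle is where the tangent meets the radius.
By the Pythagorean theorem: tangent² + 7² = 25²
tangent² = 625 - 49 = 576
tangent = 24

24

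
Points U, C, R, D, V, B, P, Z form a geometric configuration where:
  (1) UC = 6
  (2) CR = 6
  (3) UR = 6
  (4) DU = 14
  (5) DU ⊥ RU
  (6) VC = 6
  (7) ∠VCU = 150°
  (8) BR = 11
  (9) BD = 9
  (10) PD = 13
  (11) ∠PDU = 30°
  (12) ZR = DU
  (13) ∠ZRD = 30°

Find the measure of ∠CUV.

Step 1: By the law of cosines on triangle UCV: UV² = 6² + 6² − 2·6·6·cos(150°) = 134.35, so UV ≈ 11.59.
Step 2: By the inverse law of cosines on triangle CUV: cos(∠CUV) = (6² + 11.59² − 6²) / (2·6·11.59) = 134.35/139.09 = 0.9659, so ∠CUV = 15°.

Therefore, the measure of angle ∠CUV = 15°.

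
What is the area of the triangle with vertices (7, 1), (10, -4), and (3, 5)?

Using the Shoelace formula for a triangle:
Area = (1/2)|x0(y1 - y2) + x1(y2 - y0) + x2(y0 - y1)|
Area = (1/2)|7(-4 - 5) + 10(5 - 1) + 3(1 - -4)|
Area = (1/2)|-63 + 40 + 15|
Area = (1/2)|-8|
Area = (1/2)(8)
Area = 4

4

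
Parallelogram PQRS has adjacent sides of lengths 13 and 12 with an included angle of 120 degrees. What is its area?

Area = a * b * sin(theta)
Area = 13 * 12 * sin(120 degrees)
Area = 156 * sqrt(3)/2
Area = 78*sqrt(3)

78*sqrt(3)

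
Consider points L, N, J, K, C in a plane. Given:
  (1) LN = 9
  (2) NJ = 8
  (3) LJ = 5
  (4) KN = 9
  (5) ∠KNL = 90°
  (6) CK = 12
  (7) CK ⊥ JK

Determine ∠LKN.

Step 1: By the law of cosines on triangle KNL: KL² = 9² + 9² − 2·9·9·cos(90°) = 162, so KL = 9·√2.
Step 2: By the inverse law of cosines on triangle LKN: cos(∠LKN) = ((9·√2)² + 9² − 9²) / (2·9·√2·9) = 162/229.1 = 0.7071, so ∠LKN = 45°.

Therefore, the measure of angle ∠LKN = 45°.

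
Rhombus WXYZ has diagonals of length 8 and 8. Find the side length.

The diagonals of a rhombus bisect each other at right angles.
Half-diagonals: 8/2 = 4 and 8/2 = 4
side = sqrt(4^2 + 4^2)
side = sqrt(16 + 16)
side = sqrt(32) = 4*sqrt(2)

4*sqrt(2)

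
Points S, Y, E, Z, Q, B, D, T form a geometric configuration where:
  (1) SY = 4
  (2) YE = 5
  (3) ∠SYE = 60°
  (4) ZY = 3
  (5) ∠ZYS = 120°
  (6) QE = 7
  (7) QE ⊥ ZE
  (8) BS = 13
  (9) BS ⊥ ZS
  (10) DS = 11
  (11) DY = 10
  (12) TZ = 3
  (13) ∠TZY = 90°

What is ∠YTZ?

Step 1: By the law of cosines on triangle TZY: TY² = 3² + 3² − 2·3·3·cos(90°) = 18, so TY = 3·√2.
Step 2: By the inverse law of cosines on triangle YTZ: cos(∠YTZ) = ((3·√2)² + 3² − 3²) / (2·3·√2·3) = 18/25.46 = 0.7071, so ∠YTZ = 45°.

Therefore, the measure of angle ∠YTZ = 45°.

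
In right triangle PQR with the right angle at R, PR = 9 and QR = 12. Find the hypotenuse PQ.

PQ = sqrt(9^2 + 12^2) = sqrt(225) = 15

15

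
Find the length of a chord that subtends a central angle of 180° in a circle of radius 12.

Chord length = 2r sin(θ/2)
= 2 × 12 × sin(180°/2)
= 2 × 12 × sin(90°)
= 24

24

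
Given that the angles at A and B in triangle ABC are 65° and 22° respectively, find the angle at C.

Let angle C = x. Then 65 + 22 + x = 180.
x = 180 - 87 = 93 degrees.

93 degrees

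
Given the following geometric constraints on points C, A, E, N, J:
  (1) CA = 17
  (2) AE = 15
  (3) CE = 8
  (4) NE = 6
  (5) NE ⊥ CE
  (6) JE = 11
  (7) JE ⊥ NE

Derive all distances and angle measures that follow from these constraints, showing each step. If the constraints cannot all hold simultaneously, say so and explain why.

The constraints are consistent.

Step 1: From CE = 8, EN = 6, and ∠CEN = 90°, by the law of cosines:
  CN² = CE² + EN² - 2·CE·EN·cos(90°) = 64 + 36 - 0 = 100
  CN = 10

Step 2: From NE = 6, EJ = 11, and ∠NEJ = 90°, by the law of cosines:
  NJ² = NE² + EJ² - 2·NE·EJ·cos(90°) = 36 + 121 - 0 = 157
  NJ = √157

Step 3: From CA = 17, CE = 8, AE = 15, by the inverse law of cosines:
  cos(∠ACE) = (CA² + CE² - AE²) / (2·CA·CE)
  ∠ACE = 61.93°

Step 4: From AC = 17, AE = 15, CE = 8, by the inverse law of cosines:
  cos(∠CAE) = (AC² + AE² - CE²) / (2·AC·AE)
  ∠CAE = 28.07°

Step 5: From EA = 15, EC = 8, AC = 17, by the inverse law of cosines:
  cos(∠AEC) = (EA² + EC² - AC²) / (2·EA·EC)
  ∠AEC = 90°

Step 6: From CE = 8, CN = 10, EN = 6, by the inverse law of cosines:
  cos(∠ECN) = (CE² + CN² - EN²) / (2·CE·CN)
  ∠ECN = 36.87°

Step 7: From NC = 10, NE = 6, CE = 8, by the inverse law of cosines:
  cos(∠CNE) = (NC² + NE² - CE²) / (2·NC·NE)
  ∠CNE = 53.13°

Step 8: From NE = 6, NJ = √157, EJ = 11, by the inverse law of cosines:
  cos(∠ENJ) = (NE² + NJ² - EJ²) / (2·NE·NJ)
  ∠ENJ = 61.39°

Step 9: From JE = 11, JN = √157, EN = 6, by the inverse law of cosines:
  cos(∠EJN) = (JE² + JN² - EN²) / (2·JE·JN)
  ∠EJN = 28.61°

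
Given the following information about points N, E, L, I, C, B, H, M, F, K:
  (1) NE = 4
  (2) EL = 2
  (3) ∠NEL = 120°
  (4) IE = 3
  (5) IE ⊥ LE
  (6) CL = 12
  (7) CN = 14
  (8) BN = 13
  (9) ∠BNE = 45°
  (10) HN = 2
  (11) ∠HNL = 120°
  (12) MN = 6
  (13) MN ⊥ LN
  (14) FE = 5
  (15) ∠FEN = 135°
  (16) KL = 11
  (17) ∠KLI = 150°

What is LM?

Step 1: By the law of cosines on triangle LEN: LN² = 2² + 4² − 2·2·4·cos(120°) = 28, so LN = 2·√7.
Step 2: By the law of cosines on triangle LNM: LM² = (2·√7)² + 6² − 2·2·√7·6·cos(90°) = 64, so LM = 8.

Therefore, the length of LM = 8.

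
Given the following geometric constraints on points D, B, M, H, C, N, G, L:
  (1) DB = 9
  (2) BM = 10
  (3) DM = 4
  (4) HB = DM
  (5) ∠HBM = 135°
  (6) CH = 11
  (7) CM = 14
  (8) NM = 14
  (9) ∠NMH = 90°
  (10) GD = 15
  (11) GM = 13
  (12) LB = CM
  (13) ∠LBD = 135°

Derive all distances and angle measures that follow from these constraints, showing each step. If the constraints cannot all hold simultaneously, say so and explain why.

The constraints are consistent.

From the given relations:
  HB = DM = 4
  LB = CM = 14

Step 1: From DB = 9, BL = 14, and ∠DBL = 135°, by the law of cosines:
  DL² = DB² + BL² - 2·DB·BL·cos(135°) = 81 + 196 + 178.2 = 455.2
  DL ≈ 21.34

Step 2: From MB = 10, BH = 4, and ∠MBH = 135°, by the law of cosines:
  MH² = MB² + BH² - 2·MB·BH·cos(135°) = 100 + 16 + 56.57 = 172.6
  MH ≈ 13.14

Step 3: From DB = 9, DM = 4, BM = 10, by the inverse law of cosines:
  cos(∠BDM) = (DB² + DM² - BM²) / (2·DB·DM)
  ∠BDM = 92.39°

Step 4: From DG = 15, DM = 4, GM = 13, by the inverse law of cosines:
  cos(∠GDM) = (DG² + DM² - GM²) / (2·DG·DM)
  ∠GDM = 53.13°

Step 5: From BD = 9, BM = 10, DM = 4, by the inverse law of cosines:
  cos(∠DBM) = (BD² + BM² - DM²) / (2·BD·BM)
  ∠DBM = 23.56°

Step 6: From MB = 10, MD = 4, BD = 9, by the inverse law of cosines:
  cos(∠BMD) = (MB² + MD² - BD²) / (2·MB·MD)
  ∠BMD = 64.06°

Step 7: From MD = 4, MG = 13, DG = 15, by the inverse law of cosines:
  cos(∠DMG) = (MD² + MG² - DG²) / (2·MD·MG)
  ∠DMG = 112.62°

Step 8: From GD = 15, GM = 13, DM = 4, by the inverse law of cosines:
  cos(∠DGM) = (GD² + GM² - DM²) / (2·GD·GM)
  ∠DGM = 14.25°

Step 9: From HM = 13.14, MN = 14, and ∠HMN = 90°, by the law of cosines:
  HN² = HM² + MN² - 2·HM·MN·cos(90°) = 172.6 + 196 - 0 = 368.6
  HN ≈ 19.2

Step 10: From DB = 9, DL = 21.34, BL = 14, by the inverse law of cosines:
  cos(∠BDL) = (DB² + DL² - BL²) / (2·DB·DL)
  ∠BDL = 27.65°

Step 11: From MB = 10, MH = 13.14, BH = 4, by the inverse law of cosines:
  cos(∠BMH) = (MB² + MH² - BH²) / (2·MB·MH)
  ∠BMH = 12.43°

Step 12: From MC = 14, MH = 13.14, CH = 11, by the inverse law of cosines:
  cos(∠CMH) = (MC² + MH² - CH²) / (2·MC·MH)
  ∠CMH = 47.7°

Step 13: From HB = 4, HM = 13.14, BM = 10, by the inverse law of cosines:
  cos(∠BHM) = (HB² + HM² - BM²) / (2·HB·HM)
  ∠BHM = 32.57°

Step 14: From HC = 11, HM = 13.14, CM = 14, by the inverse law of cosines:
  cos(∠CHM) = (HC² + HM² - CM²) / (2·HC·HM)
  ∠CHM = 70.27°

Step 15: From CH = 11, CM = 14, HM = 13.14, by the inverse law of cosines:
  cos(∠HCM) = (CH² + CM² - HM²) / (2·CH·CM)
  ∠HCM = 62.03°

Step 16: From LB = 14, LD = 21.34, BD = 9, by the inverse law of cosines:
  cos(∠BLD) = (LB² + LD² - BD²) / (2·LB·LD)
  ∠BLD = 17.35°

Step 17: From HM = 13.14, HN = 19.2, MN = 14, by the inverse law of cosines:
  cos(∠MHN) = (HM² + HN² - MN²) / (2·HM·HN)
  ∠MHN = 46.82°

Step 18: From NH = 19.2, NM = 14, HM = 13.14, by the inverse law of cosines:
  cos(∠HNM) = (NH² + NM² - HM²) / (2·NH·NM)
  ∠HNM = 43.18°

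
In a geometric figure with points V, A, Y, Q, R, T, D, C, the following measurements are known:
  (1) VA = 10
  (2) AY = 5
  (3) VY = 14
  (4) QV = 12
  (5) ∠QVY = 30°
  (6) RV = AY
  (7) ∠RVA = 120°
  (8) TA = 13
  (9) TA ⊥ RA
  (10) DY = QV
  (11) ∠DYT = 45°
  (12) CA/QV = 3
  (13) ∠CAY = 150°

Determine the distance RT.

From the given relations: RV = AY = 5.
Step 1: By the law of cosines on triangle RVA: RA² = 5² + 10² − 2·5·10·cos(120°) = 175, so RA = 5·√7.
Step 2: By the law of cosines on triangle RAT: RT² = (5·√7)² + 13² − 2·5·√7·13·cos(90°) = 344, so RT = 2·√86.

Therefore, the length of RT = 2·√86.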